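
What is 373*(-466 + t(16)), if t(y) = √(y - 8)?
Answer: -173818 + 746*√2 ≈ -1.7276e+5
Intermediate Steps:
t(y) = √(-8 + y)
373*(-466 + t(16)) = 373*(-466 + √(-8 + 16)) = 373*(-466 + √8) = 373*(-466 + 2*√2) = -173818 + 746*√2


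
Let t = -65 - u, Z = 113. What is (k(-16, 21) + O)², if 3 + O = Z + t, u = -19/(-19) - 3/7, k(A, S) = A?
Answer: 39601/49 ≈ 808.18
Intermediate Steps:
u = 4/7 (u = -19*(-1/19) - 3*⅐ = 1 - 3/7 = 4/7 ≈ 0.57143)
t = -459/7 (t = -65 - 1*4/7 = -65 - 4/7 = -459/7 ≈ -65.571)
O = 311/7 (O = -3 + (113 - 459/7) = -3 + 332/7 = 311/7 ≈ 44.429)
(k(-16, 21) + O)² = (-16 + 311/7)² = (199/7)² = 39601/49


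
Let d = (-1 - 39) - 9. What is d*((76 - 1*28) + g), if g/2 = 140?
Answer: -16072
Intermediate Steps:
g = 280 (g = 2*140 = 280)
d = -49 (d = -40 - 9 = -49)
d*((76 - 1*28) + g) = -49*((76 - 1*28) + 280) = -49*((76 - 28) + 280) = -49*(48 + 280) = -49*328 = -16072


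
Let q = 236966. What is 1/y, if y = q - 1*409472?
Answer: -1/172506 ≈ -5.7969e-6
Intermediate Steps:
y = -172506 (y = 236966 - 1*409472 = 236966 - 409472 = -172506)
1/y = 1/(-172506) = -1/172506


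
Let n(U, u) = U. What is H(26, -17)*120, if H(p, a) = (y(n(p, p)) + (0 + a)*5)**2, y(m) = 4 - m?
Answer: 1373880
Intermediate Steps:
H(p, a) = (4 - p + 5*a)**2 (H(p, a) = ((4 - p) + (0 + a)*5)**2 = ((4 - p) + a*5)**2 = ((4 - p) + 5*a)**2 = (4 - p + 5*a)**2)
H(26, -17)*120 = (4 - 1*26 + 5*(-17))**2*120 = (4 - 26 - 85)**2*120 = (-107)**2*120 = 11449*120 = 1373880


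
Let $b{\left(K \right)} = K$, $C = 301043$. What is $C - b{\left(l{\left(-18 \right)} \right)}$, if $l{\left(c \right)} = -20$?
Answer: $301063$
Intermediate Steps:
$C - b{\left(l{\left(-18 \right)} \right)} = 301043 - -20 = 301043 + 20 = 301063$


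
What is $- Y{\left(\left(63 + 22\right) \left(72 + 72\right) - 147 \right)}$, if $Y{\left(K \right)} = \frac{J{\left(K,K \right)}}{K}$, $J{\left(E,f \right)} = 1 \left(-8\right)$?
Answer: $\frac{8}{12093} \approx 0.00066154$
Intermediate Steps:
$J{\left(E,f \right)} = -8$
$Y{\left(K \right)} = - \frac{8}{K}$
$- Y{\left(\left(63 + 22\right) \left(72 + 72\right) - 147 \right)} = - \frac{-8}{\left(63 + 22\right) \left(72 + 72\right) - 147} = - \frac{-8}{85 \cdot 144 - 147} = - \frac{-8}{12240 - 147} = - \frac{-8}{12093} = \left(-1\right) \left(- \frac{8}{12093}\right) = \frac{8}{12093}$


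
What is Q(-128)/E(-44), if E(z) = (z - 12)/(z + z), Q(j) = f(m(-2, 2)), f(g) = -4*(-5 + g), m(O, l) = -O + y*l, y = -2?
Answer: 44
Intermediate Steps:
m(O, l) = -O - 2*l
f(g) = 20 - 4*g
Q(j) = 28 (Q(j) = 20 - 4*(-1*(-2) - 2*2) = 20 - 4*(2 - 4) = 20 - 4*(-2) = 20 + 8 = 28)
E(z) = (-12 + z)/(2*z) (E(z) = (-12 + z)/((2*z)) = (-12 + z)*(1/(2*z)) = (-12 + z)/(2*z))
Q(-128)/E(-44) = 28/(((½)*(-12 - 44)/(-44))) = 28/(((½)*(-1/44)*(-56))) = 28/(7/11) = 28*(11/7) = 44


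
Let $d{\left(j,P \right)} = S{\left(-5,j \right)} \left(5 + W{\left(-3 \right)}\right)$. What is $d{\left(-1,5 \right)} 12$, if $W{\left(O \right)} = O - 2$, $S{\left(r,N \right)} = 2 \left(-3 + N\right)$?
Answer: $0$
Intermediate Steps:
$S{\left(r,N \right)} = -6 + 2 N$
$W{\left(O \right)} = -2 + O$
$d{\left(j,P \right)} = 0$ ($d{\left(j,P \right)} = \left(-6 + 2 j\right) \left(5 - 5\right) = \left(-6 + 2 j\right) 0 = 0$)
$d{\left(-1,5 \right)} 12 = 0 \cdot 12 = 0$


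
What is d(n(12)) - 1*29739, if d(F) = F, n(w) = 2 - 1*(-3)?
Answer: -29734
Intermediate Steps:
n(w) = 5 (n(w) = 2 + 3 = 5)
d(n(12)) - 1*29739 = 5 - 1*29739 = 5 - 29739 = -29734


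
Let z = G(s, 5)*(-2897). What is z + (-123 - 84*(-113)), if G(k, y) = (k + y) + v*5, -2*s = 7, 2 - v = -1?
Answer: -76863/2 ≈ -38432.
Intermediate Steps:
v = 3 (v = 2 - 1*(-1) = 2 + 1 = 3)
s = -7/2 (s = -½*7 = -7/2 ≈ -3.5000)
G(k, y) = 15 + k + y (G(k, y) = (k + y) + 3*5 = (k + y) + 15 = 15 + k + y)
z = -95601/2 (z = (15 - 7/2 + 5)*(-2897) = (33/2)*(-2897) = -95601/2 ≈ -47801.)
z + (-123 - 84*(-113)) = -95601/2 + (-123 - 84*(-113)) = -95601/2 + (-123 + 9492) = -95601/2 + 9369 = -76863/2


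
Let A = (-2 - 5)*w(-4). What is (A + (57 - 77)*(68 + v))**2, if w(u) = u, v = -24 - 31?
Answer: 53824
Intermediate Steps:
v = -55
A = 28 (A = (-2 - 5)*(-4) = -7*(-4) = 28)
(A + (57 - 77)*(68 + v))**2 = (28 + (57 - 77)*(68 - 55))**2 = (28 - 20*13)**2 = (28 - 260)**2 = (-232)**2 = 53824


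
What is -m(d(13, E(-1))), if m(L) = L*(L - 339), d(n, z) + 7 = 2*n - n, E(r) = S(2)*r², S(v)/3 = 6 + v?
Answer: 1998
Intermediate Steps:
S(v) = 18 + 3*v (S(v) = 3*(6 + v) = 18 + 3*v)
E(r) = 24*r² (E(r) = (18 + 3*2)*r² = (18 + 6)*r² = 24*r²)
d(n, z) = -7 + n (d(n, z) = -7 + (2*n - n) = -7 + n)
m(L) = L*(-339 + L)
-m(d(13, E(-1))) = -(-7 + 13)*(-339 + (-7 + 13)) = -6*(-339 + 6) = -6*(-333) = -1*(-1998) = 1998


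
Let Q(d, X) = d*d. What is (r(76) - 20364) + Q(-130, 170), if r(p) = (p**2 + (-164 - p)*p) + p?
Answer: -15852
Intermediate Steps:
r(p) = p + p**2 + p*(-164 - p) (r(p) = (p**2 + p*(-164 - p)) + p = p + p**2 + p*(-164 - p))
Q(d, X) = d**2
(r(76) - 20364) + Q(-130, 170) = (-163*76 - 20364) + (-130)**2 = (-12388 - 20364) + 16900 = -32752 + 16900 = -15852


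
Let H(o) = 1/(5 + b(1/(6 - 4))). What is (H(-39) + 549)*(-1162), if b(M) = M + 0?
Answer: -7019642/11 ≈ -6.3815e+5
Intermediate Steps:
b(M) = M
H(o) = 2/11 (H(o) = 1/(5 + 1/(6 - 4)) = 1/(5 + 1/2) = 1/(5 + ½) = 1/(11/2) = 2/11)
(H(-39) + 549)*(-1162) = (2/11 + 549)*(-1162) = (6041/11)*(-1162) = -7019642/11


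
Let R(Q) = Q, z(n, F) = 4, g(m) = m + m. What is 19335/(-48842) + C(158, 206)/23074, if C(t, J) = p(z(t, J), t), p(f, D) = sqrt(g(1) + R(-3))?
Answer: -19335/48842 + I/23074 ≈ -0.39587 + 4.3339e-5*I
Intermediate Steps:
g(m) = 2*m
p(f, D) = I (p(f, D) = sqrt(2*1 - 3) = sqrt(2 - 3) = sqrt(-1) = I)
C(t, J) = I
19335/(-48842) + C(158, 206)/23074 = 19335/(-48842) + I/23074 = 19335*(-1/48842) + I*(1/23074) = -19335/48842 + I/23074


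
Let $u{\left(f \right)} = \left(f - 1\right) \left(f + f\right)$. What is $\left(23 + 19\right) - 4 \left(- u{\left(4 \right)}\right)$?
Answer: $138$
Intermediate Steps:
$u{\left(f \right)} = 2 f \left(-1 + f\right)$ ($u{\left(f \right)} = \left(-1 + f\right) 2 f = 2 f \left(-1 + f\right)$)
$\left(23 + 19\right) - 4 \left(- u{\left(4 \right)}\right) = \left(23 + 19\right) - 4 \left(- 2 \cdot 4 \left(-1 + 4\right)\right) = 42 - 4 \left(- 2 \cdot 4 \cdot 3\right) = 42 - 4 \left(\left(-1\right) 24\right) = 42 - -96 = 42 + 96 = 138$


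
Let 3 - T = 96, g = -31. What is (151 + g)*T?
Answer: -11160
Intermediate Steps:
T = -93 (T = 3 - 1*96 = 3 - 96 = -93)
(151 + g)*T = (151 - 31)*(-93) = 120*(-93) = -11160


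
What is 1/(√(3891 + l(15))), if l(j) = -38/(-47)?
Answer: √8597005/182915 ≈ 0.016030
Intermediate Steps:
l(j) = 38/47 (l(j) = -38*(-1/47) = 38/47)
1/(√(3891 + l(15))) = 1/(√(3891 + 38/47)) = 1/(√(182915/47)) = 1/(√8597005/47) = √8597005/182915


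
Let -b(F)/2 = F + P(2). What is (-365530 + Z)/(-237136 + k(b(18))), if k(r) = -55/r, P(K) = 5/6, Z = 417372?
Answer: -836878/3828029 ≈ -0.21862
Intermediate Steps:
P(K) = ⅚ (P(K) = 5*(⅙) = ⅚)
b(F) = -5/3 - 2*F (b(F) = -2*(F + ⅚) = -2*(⅚ + F) = -5/3 - 2*F)
(-365530 + Z)/(-237136 + k(b(18))) = (-365530 + 417372)/(-237136 - 55/(-5/3 - 2*18)) = 51842/(-237136 - 55/(-5/3 - 36)) = 51842/(-237136 - 55/(-113/3)) = 51842/(-237136 - 55*(-3/113)) = 51842/(-237136 + 165/113) = 51842/(-26796203/113) = 51842*(-113/26796203) = -836878/3828029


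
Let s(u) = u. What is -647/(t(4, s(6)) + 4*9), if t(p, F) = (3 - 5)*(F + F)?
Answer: -647/12 ≈ -53.917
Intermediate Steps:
t(p, F) = -4*F
-647/(t(4, s(6)) + 4*9) = -647/(-4*6 + 4*9) = -647/(-24 + 36) = -647/12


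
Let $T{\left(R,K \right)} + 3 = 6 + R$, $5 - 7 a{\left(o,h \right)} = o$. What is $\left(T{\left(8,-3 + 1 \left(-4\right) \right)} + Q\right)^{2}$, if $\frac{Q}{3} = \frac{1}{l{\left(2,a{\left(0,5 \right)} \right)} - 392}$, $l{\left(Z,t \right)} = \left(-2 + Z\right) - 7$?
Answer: $\frac{2137444}{17689} \approx 120.83$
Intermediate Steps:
$a{\left(o,h \right)} = \frac{5}{7} - \frac{o}{7}$
$l{\left(Z,t \right)} = -9 + Z$
$T{\left(R,K \right)} = 3 + R$ ($T{\left(R,K \right)} = -3 + \left(6 + R\right) = 3 + R$)
$Q = - \frac{1}{133}$ ($Q = \frac{3}{\left(-9 + 2\right) - 392} = \frac{3}{-7 - 392} = \frac{3}{-399} = 3 \left(- \frac{1}{399}\right) = - \frac{1}{133} \approx -0.0075188$)
$\left(T{\left(8,-3 + 1 \left(-4\right) \right)} + Q\right)^{2} = \left(\left(3 + 8\right) - \frac{1}{133}\right)^{2} = \left(11 - \frac{1}{133}\right)^{2} = \left(\frac{1462}{133}\right)^{2} = \frac{2137444}{17689}$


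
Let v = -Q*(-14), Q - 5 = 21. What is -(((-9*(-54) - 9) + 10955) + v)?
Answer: -11796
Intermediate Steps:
Q = 26 (Q = 5 + 21 = 26)
v = 364 (v = -1*26*(-14) = -26*(-14) = 364)
-(((-9*(-54) - 9) + 10955) + v) = -(((-9*(-54) - 9) + 10955) + 364) = -(((486 - 9) + 10955) + 364) = -((477 + 10955) + 364) = -(11432 + 364) = -1*11796 = -11796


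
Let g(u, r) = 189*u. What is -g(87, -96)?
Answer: -16443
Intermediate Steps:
-g(87, -96) = -189*87 = -1*16443 = -16443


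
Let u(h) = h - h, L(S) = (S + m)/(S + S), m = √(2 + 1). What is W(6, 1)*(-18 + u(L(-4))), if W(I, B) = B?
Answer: -18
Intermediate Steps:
m = √3 ≈ 1.7320
L(S) = (S + √3)/(2*S) (L(S) = (S + √3)/(S + S) = (S + √3)/((2*S)) = (S + √3)*(1/(2*S)) = (S + √3)/(2*S))
u(h) = 0
W(6, 1)*(-18 + u(L(-4))) = 1*(-18 + 0) = 1*(-18) = -18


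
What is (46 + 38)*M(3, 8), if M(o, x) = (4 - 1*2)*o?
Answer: 504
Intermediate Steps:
M(o, x) = 2*o (M(o, x) = (4 - 2)*o = 2*o)
(46 + 38)*M(3, 8) = (46 + 38)*(2*3) = 84*6 = 504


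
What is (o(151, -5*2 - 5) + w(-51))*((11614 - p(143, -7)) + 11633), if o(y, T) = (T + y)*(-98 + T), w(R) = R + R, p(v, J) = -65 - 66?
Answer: -361657660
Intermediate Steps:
p(v, J) = -131
w(R) = 2*R
o(y, T) = (-98 + T)*(T + y)
(o(151, -5*2 - 5) + w(-51))*((11614 - p(143, -7)) + 11633) = (((-5*2 - 5)² - 98*(-5*2 - 5) - 98*151 + (-5*2 - 5)*151) + 2*(-51))*((11614 - 1*(-131)) + 11633) = (((-10 - 5)² - 98*(-10 - 5) - 14798 + (-10 - 5)*151) - 102)*((11614 + 131) + 11633) = (((-15)² - 98*(-15) - 14798 - 15*151) - 102)*(11745 + 11633) = ((225 + 1470 - 14798 - 2265) - 102)*23378 = (-15368 - 102)*23378 = -15470*23378 = -361657660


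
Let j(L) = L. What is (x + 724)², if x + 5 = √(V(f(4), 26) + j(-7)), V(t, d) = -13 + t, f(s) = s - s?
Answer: 516941 + 2876*I*√5 ≈ 5.1694e+5 + 6430.9*I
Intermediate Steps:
f(s) = 0
x = -5 + 2*I*√5 (x = -5 + √((-13 + 0) - 7) = -5 + √(-13 - 7) = -5 + √(-20) = -5 + 2*I*√5 ≈ -5.0 + 4.4721*I)
(x + 724)² = ((-5 + 2*I*√5) + 724)² = (719 + 2*I*√5)²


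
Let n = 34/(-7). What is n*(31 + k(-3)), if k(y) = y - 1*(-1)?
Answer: -986/7 ≈ -140.86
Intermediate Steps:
n = -34/7 (n = 34*(-1/7) = -34/7 ≈ -4.8571)
k(y) = 1 + y (k(y) = y + 1 = 1 + y)
n*(31 + k(-3)) = -34*(31 + (1 - 3))/7 = -34*(31 - 2)/7 = -34/7*29 = -986/7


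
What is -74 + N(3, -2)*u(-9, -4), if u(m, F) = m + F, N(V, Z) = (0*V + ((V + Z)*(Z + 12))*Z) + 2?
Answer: 160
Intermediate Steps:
N(V, Z) = 2 + Z*(12 + Z)*(V + Z) (N(V, Z) = (0 + ((V + Z)*(12 + Z))*Z) + 2 = (0 + ((12 + Z)*(V + Z))*Z) + 2 = (0 + Z*(12 + Z)*(V + Z)) + 2 = Z*(12 + Z)*(V + Z) + 2 = 2 + Z*(12 + Z)*(V + Z))
u(m, F) = F + m
-74 + N(3, -2)*u(-9, -4) = -74 + (2 + (-2)**3 + 12*(-2)**2 + 3*(-2)**2 + 12*3*(-2))*(-4 - 9) = -74 + (2 - 8 + 12*4 + 3*4 - 72)*(-13) = -74 + (2 - 8 + 48 + 12 - 72)*(-13) = -74 - 18*(-13) = -74 + 234 = 160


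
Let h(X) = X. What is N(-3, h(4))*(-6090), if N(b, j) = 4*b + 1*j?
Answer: 48720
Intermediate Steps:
N(b, j) = j + 4*b (N(b, j) = 4*b + j = j + 4*b)
N(-3, h(4))*(-6090) = (4 + 4*(-3))*(-6090) = (4 - 12)*(-6090) = -8*(-6090) = 48720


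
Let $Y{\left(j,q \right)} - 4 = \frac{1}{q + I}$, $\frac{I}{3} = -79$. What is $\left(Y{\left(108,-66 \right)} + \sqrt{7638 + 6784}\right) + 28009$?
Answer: $\frac{8487938}{303} + \sqrt{14422} \approx 28133.0$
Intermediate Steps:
$I = -237$ ($I = 3 \left(-79\right) = -237$)
$Y{\left(j,q \right)} = 4 + \frac{1}{-237 + q}$ ($Y{\left(j,q \right)} = 4 + \frac{1}{q - 237} = 4 + \frac{1}{-237 + q}$)
$\left(Y{\left(108,-66 \right)} + \sqrt{7638 + 6784}\right) + 28009 = \left(\frac{-947 + 4 \left(-66\right)}{-237 - 66} + \sqrt{7638 + 6784}\right) + 28009 = \left(\frac{-947 - 264}{-303} + \sqrt{14422}\right) + 28009 = \left(\left(- \frac{1}{303}\right) \left(-1211\right) + \sqrt{14422}\right) + 28009 = \left(\frac{1211}{303} + \sqrt{14422}\right) + 28009 = \frac{8487938}{303} + \sqrt{14422}$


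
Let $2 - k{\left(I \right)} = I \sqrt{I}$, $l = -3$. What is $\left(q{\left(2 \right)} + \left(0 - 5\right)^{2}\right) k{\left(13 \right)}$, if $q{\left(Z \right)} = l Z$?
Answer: $38 - 247 \sqrt{13} \approx -852.57$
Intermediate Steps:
$k{\left(I \right)} = 2 - I^{\frac{3}{2}}$ ($k{\left(I \right)} = 2 - I \sqrt{I} = 2 - I^{\frac{3}{2}}$)
$q{\left(Z \right)} = - 3 Z$
$\left(q{\left(2 \right)} + \left(0 - 5\right)^{2}\right) k{\left(13 \right)} = \left(\left(-3\right) 2 + \left(0 - 5\right)^{2}\right) \left(2 - 13^{\frac{3}{2}}\right) = \left(-6 + \left(0 - 5\right)^{2}\right) \left(2 - 13 \sqrt{13}\right) = \left(-6 + \left(-5\right)^{2}\right) \left(2 - 13 \sqrt{13}\right) = \left(-6 + 25\right) \left(2 - 13 \sqrt{13}\right) = 19 \left(2 - 13 \sqrt{13}\right) = 38 - 247 \sqrt{13}$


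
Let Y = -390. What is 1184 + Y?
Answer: 794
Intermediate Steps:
1184 + Y = 1184 - 390 = 794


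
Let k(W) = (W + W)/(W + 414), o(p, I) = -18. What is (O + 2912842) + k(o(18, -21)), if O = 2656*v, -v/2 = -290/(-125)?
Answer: 797642469/275 ≈ 2.9005e+6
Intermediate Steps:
v = -116/25 (v = -(-580)/(-125) = -(-580)*(-1)/125 = -2*58/25 = -116/25 ≈ -4.6400)
k(W) = 2*W/(414 + W) (k(W) = (2*W)/(414 + W) = 2*W/(414 + W))
O = -308096/25 (O = 2656*(-116/25) = -308096/25 ≈ -12324.)
(O + 2912842) + k(o(18, -21)) = (-308096/25 + 2912842) + 2*(-18)/(414 - 18) = 72512954/25 + 2*(-18)/396 = 72512954/25 + 2*(-18)*(1/396) = 72512954/25 - 1/11 = 797642469/275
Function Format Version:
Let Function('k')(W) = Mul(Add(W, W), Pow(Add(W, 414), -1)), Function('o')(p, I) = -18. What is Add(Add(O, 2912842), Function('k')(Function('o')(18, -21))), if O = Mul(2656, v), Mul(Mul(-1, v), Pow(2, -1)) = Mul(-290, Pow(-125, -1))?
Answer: Rational(797642469, 275) ≈ 2.9005e+6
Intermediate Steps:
v = Rational(-116, 25) (v = Mul(-2, Mul(-290, Pow(-125, -1))) = Mul(-2, Mul(-290, Rational(-1, 125))) = Mul(-2, Rational(58, 25)) = Rational(-116, 25) ≈ -4.6400)
Function('k')(W) = Mul(2, W, Pow(Add(414, W), -1)) (Function('k')(W) = Mul(Mul(2, W), Pow(Add(414, W), -1)) = Mul(2, W, Pow(Add(414, W), -1)))
O = Rational(-308096, 25) (O = Mul(2656, Rational(-116, 25)) = Rational(-308096, 25) ≈ -12324.)
Add(Add(O, 2912842), Function('k')(Function('o')(18, -21))) = Add(Add(Rational(-308096, 25), 2912842), Mul(2, -18, Pow(Add(414, -18), -1))) = Add(Rational(72512954, 25), Mul(2, -18, Pow(396, -1))) = Add(Rational(72512954, 25), Mul(2, -18, Rational(1, 396))) = Add(Rational(72512954, 25), Rational(-1, 11)) = Rational(797642469, 275)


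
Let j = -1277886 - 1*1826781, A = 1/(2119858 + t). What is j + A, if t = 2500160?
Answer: -14343617424005/4620018 ≈ -3.1047e+6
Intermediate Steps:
A = 1/4620018 (A = 1/(2119858 + 2500160) = 1/4620018 ≈ 2.1645e-7)
j = -3104667 (j = -1277886 - 1826781 = -3104667)
j + A = -3104667 + 1/4620018 = -14343617424005/4620018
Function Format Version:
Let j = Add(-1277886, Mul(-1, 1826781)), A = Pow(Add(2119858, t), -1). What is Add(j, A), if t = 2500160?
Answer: Rational(-14343617424005, 4620018) ≈ -3.1047e+6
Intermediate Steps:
A = Rational(1, 4620018) (A = Pow(Add(2119858, 2500160), -1) = Pow(4620018, -1) = Rational(1, 4620018) ≈ 2.1645e-7)
j = -3104667 (j = Add(-1277886, -1826781) = -3104667)
Add(j, A) = Add(-3104667, Rational(1, 4620018)) = Rational(-14343617424005, 4620018)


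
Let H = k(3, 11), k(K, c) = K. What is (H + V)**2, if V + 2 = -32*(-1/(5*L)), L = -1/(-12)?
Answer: 151321/25 ≈ 6052.8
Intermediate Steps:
H = 3
L = 1/12 (L = -1*(-1/12) = 1/12 ≈ 0.083333)
V = 374/5 (V = -2 - 32/((-5*1/12)) = -2 - 32/(-5/12) = -2 - 32*(-12/5) = -2 + 384/5 = 374/5 ≈ 74.800)
(H + V)**2 = (3 + 374/5)**2 = (389/5)**2 = 151321/25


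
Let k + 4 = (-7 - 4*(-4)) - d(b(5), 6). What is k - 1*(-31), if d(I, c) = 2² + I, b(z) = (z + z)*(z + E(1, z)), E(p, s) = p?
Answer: -28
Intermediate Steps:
b(z) = 2*z*(1 + z) (b(z) = (z + z)*(z + 1) = (2*z)*(1 + z) = 2*z*(1 + z))
d(I, c) = 4 + I
k = -59 (k = -4 + ((-7 - 4*(-4)) - (4 + 2*5*(1 + 5))) = -4 + ((-7 + 16) - (4 + 2*5*6)) = -4 + (9 - (4 + 60)) = -4 + (9 - 1*64) = -4 + (9 - 64) = -4 - 55 = -59)
k - 1*(-31) = -59 - 1*(-31) = -59 + 31 = -28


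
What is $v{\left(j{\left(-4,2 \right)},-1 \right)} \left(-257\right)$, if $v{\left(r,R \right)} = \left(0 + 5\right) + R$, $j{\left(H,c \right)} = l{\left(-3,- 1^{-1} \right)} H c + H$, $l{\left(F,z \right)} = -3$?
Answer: $-1028$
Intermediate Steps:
$j{\left(H,c \right)} = H - 3 H c$ ($j{\left(H,c \right)} = - 3 H c + H = H - 3 H c$)
$v{\left(r,R \right)} = 5 + R$
$v{\left(j{\left(-4,2 \right)},-1 \right)} \left(-257\right) = \left(5 - 1\right) \left(-257\right) = 4 \left(-257\right) = -1028$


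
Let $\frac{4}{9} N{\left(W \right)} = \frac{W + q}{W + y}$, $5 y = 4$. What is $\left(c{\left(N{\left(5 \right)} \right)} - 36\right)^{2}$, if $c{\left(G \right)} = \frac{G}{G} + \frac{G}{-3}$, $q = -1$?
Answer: $\frac{1060900}{841} \approx 1261.5$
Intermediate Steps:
$y = \frac{4}{5}$ ($y = \frac{1}{5} \cdot 4 = \frac{4}{5} \approx 0.8$)
$N{\left(W \right)} = \frac{9 \left(-1 + W\right)}{4 \left(\frac{4}{5} + W\right)}$ ($N{\left(W \right)} = \frac{9 \frac{W - 1}{W + \frac{4}{5}}}{4} = \frac{9 \frac{-1 + W}{\frac{4}{5} + W}}{4} = \frac{9 \left(-1 + W\right)}{4 \left(\frac{4}{5} + W\right)}$)
$c{\left(G \right)} = 1 - \frac{G}{3}$ ($c{\left(G \right)} = 1 + G \left(- \frac{1}{3}\right) = 1 - \frac{G}{3}$)
$\left(c{\left(N{\left(5 \right)} \right)} - 36\right)^{2} = \left(\left(1 - \frac{\frac{45}{4} \frac{1}{4 + 5 \cdot 5} \left(-1 + 5\right)}{3}\right) - 36\right)^{2} = \left(\left(1 - \frac{\frac{45}{4} \frac{1}{4 + 25} \cdot 4}{3}\right) - 36\right)^{2} = \left(\left(1 - \frac{\frac{45}{4} \cdot \frac{1}{29} \cdot 4}{3}\right) - 36\right)^{2} = \left(\left(1 - \frac{15}{29}\right) - 36\right)^{2} = \left(\frac{14}{29} - 36\right)^{2} = \left(- \frac{1030}{29}\right)^{2} = \frac{1060900}{841}$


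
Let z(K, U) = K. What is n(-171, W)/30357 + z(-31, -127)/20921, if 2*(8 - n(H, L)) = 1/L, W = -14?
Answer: -2404739/1975862924 ≈ -0.0012171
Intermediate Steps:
n(H, L) = 8 - 1/(2*L)
n(-171, W)/30357 + z(-31, -127)/20921 = (8 - ½/(-14))/30357 - 31/20921 = (8 - ½*(-1/14))*(1/30357) - 31*1/20921 = (8 + 1/28)*(1/30357) - 31/20921 = (225/28)*(1/30357) - 31/20921 = 25/94444 - 31/20921 = -2404739/1975862924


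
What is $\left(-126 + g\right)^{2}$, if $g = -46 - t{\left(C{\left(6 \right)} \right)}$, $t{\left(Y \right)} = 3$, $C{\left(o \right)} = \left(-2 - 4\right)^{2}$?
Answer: $30625$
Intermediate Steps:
$C{\left(o \right)} = 36$ ($C{\left(o \right)} = \left(-6\right)^{2} = 36$)
$g = -49$ ($g = -46 - 3 = -49$)
$\left(-126 + g\right)^{2} = \left(-126 - 49\right)^{2} = \left(-175\right)^{2} = 30625$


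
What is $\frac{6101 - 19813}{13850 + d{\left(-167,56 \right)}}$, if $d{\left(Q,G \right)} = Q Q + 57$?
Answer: $- \frac{3428}{10449} \approx -0.32807$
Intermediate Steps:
$d{\left(Q,G \right)} = 57 + Q^{2}$ ($d{\left(Q,G \right)} = Q^{2} + 57 = 57 + Q^{2}$)
$\frac{6101 - 19813}{13850 + d{\left(-167,56 \right)}} = \frac{6101 - 19813}{13850 + \left(57 + \left(-167\right)^{2}\right)} = - \frac{13712}{13850 + \left(57 + 27889\right)} = - \frac{13712}{13850 + 27946} = - \frac{13712}{41796} = \left(-13712\right) \frac{1}{41796} = - \frac{3428}{10449}$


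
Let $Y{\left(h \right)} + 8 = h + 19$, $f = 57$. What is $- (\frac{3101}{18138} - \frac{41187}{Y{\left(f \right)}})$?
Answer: $\frac{373419469}{616692} \approx 605.52$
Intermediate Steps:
$Y{\left(h \right)} = 11 + h$ ($Y{\left(h \right)} = -8 + \left(h + 19\right) = -8 + \left(19 + h\right) = 11 + h$)
$- (\frac{3101}{18138} - \frac{41187}{Y{\left(f \right)}}) = - (\frac{3101}{18138} - \frac{41187}{11 + 57}) = - (3101 \cdot \frac{1}{18138} - \frac{41187}{68}) = - (\frac{3101}{18138} - \frac{41187}{68}) = \left(-1\right) \left(- \frac{373419469}{616692}\right) = \frac{373419469}{616692}$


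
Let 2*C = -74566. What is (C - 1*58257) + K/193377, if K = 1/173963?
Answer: -3214007929092539/33640443051 ≈ -95540.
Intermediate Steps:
C = -37283 (C = (½)*(-74566) = -37283)
K = 1/173963 ≈ 5.7483e-6
(C - 1*58257) + K/193377 = (-37283 - 1*58257) + (1/173963)/193377 = (-37283 - 58257) + (1/173963)*(1/193377) = -95540 + 1/33640443051 = -3214007929092539/33640443051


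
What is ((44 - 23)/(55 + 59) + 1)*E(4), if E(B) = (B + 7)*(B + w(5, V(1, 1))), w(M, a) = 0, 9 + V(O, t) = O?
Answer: 990/19 ≈ 52.105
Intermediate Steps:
V(O, t) = -9 + O
E(B) = B*(7 + B) (E(B) = (B + 7)*(B + 0) = (7 + B)*B = B*(7 + B))
((44 - 23)/(55 + 59) + 1)*E(4) = ((44 - 23)/(55 + 59) + 1)*(4*(7 + 4)) = (21/114 + 1)*(4*11) = (21*(1/114) + 1)*44 = (7/38 + 1)*44 = (45/38)*44 = 990/19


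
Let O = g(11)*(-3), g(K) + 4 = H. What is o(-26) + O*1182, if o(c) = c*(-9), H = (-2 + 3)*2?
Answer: 7326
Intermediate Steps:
H = 2 (H = 1*2 = 2)
g(K) = -2 (g(K) = -4 + 2 = -2)
o(c) = -9*c
O = 6 (O = -2*(-3) = 6)
o(-26) + O*1182 = -9*(-26) + 6*1182 = 234 + 7092 = 7326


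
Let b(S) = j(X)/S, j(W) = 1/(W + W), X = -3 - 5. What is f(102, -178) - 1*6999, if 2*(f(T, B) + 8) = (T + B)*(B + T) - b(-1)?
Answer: -131809/32 ≈ -4119.0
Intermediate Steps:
X = -8
j(W) = 1/(2*W)
b(S) = -1/(16*S) (b(S) = ((½)/(-8))/S = ((½)*(-⅛))/S = -1/(16*S))
f(T, B) = -257/32 + (B + T)²/2 (f(T, B) = -8 + ((T + B)*(B + T) - (-1)/(16*(-1)))/2 = -8 + ((B + T)*(B + T) - (-1)*(-1)/16)/2 = -8 + ((B + T)² - 1*1/16)/2 = -8 + ((B + T)² - 1/16)/2 = -8 + (-1/16 + (B + T)²)/2 = -8 + (-1/32 + (B + T)²/2) = -257/32 + (B + T)²/2)
f(102, -178) - 1*6999 = (-257/32 + (-178 + 102)²/2) - 1*6999 = (-257/32 + (½)*(-76)²) - 6999 = (-257/32 + (½)*5776) - 6999 = (-257/32 + 2888) - 6999 = 92159/32 - 6999 = -131809/32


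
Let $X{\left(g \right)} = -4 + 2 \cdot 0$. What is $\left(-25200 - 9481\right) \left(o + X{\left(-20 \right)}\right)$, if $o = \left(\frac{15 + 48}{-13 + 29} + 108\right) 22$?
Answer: $- \frac{682140589}{8} \approx -8.5268 \cdot 10^{7}$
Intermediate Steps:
$X{\left(g \right)} = -4$ ($X{\left(g \right)} = -4 + 0 = -4$)
$o = \frac{19701}{8}$ ($o = \left(\frac{63}{16} + 108\right) 22 = \frac{1791}{16} \cdot 22 = \frac{19701}{8} \approx 2462.6$)
$\left(-25200 - 9481\right) \left(o + X{\left(-20 \right)}\right) = \left(-25200 - 9481\right) \left(\frac{19701}{8} - 4\right) = \left(-34681\right) \frac{19669}{8} = - \frac{682140589}{8}$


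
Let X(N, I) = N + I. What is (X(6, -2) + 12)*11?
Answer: 176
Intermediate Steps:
X(N, I) = I + N
(X(6, -2) + 12)*11 = ((-2 + 6) + 12)*11 = (4 + 12)*11 = 16*11 = 176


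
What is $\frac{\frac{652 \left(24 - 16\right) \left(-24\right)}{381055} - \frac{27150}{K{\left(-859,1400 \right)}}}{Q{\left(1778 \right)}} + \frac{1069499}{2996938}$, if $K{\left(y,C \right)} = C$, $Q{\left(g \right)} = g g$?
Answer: $\frac{368091614830340803}{1031480190858718160} \approx 0.35686$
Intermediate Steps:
$Q{\left(g \right)} = g^{2}$
$\frac{\frac{652 \left(24 - 16\right) \left(-24\right)}{381055} - \frac{27150}{K{\left(-859,1400 \right)}}}{Q{\left(1778 \right)}} + \frac{1069499}{2996938} = \frac{\frac{652 \left(24 - 16\right) \left(-24\right)}{381055} - \frac{27150}{1400}}{1778^{2}} + \frac{1069499}{2996938} = \frac{652 \cdot 8 \left(-24\right) \frac{1}{381055} - \frac{543}{28}}{3161284} + 1069499 \cdot \frac{1}{2996938} = \left(652 \left(-192\right) \frac{1}{381055} - \frac{543}{28}\right) \frac{1}{3161284} + \frac{1069499}{2996938} = \left(\left(-125184\right) \frac{1}{381055} - \frac{543}{28}\right) \frac{1}{3161284} + \frac{1069499}{2996938} = \left(- \frac{125184}{381055} - \frac{543}{28}\right) \frac{1}{3161284} + \frac{1069499}{2996938} = \left(- \frac{210418017}{10669540}\right) \frac{1}{3161284} + \frac{1069499}{2996938} = - \frac{210418017}{33729446089360} + \frac{1069499}{2996938} = \frac{368091614830340803}{1031480190858718160}$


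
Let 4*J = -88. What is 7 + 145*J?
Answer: -3183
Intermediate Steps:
J = -22 (J = (1/4)*(-88) = -22)
7 + 145*J = 7 + 145*(-22) = 7 - 3190 = -3183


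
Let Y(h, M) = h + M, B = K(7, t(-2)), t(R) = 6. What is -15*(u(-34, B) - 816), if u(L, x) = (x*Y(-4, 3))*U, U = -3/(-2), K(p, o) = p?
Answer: 24795/2 ≈ 12398.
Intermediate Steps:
B = 7
U = 3/2 (U = -3*(-1/2) = 3/2 ≈ 1.5000)
Y(h, M) = M + h
u(L, x) = -3*x/2 (u(L, x) = (x*(3 - 4))*(3/2) = (x*(-1))*(3/2) = -x*(3/2) = -3*x/2)
-15*(u(-34, B) - 816) = -15*(-3/2*7 - 816) = -15*(-21/2 - 816) = -15*(-1653/2) = 24795/2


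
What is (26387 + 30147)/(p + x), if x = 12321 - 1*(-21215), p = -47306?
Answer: -28267/6885 ≈ -4.1056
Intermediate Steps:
x = 33536 (x = 12321 + 21215 = 33536)
(26387 + 30147)/(p + x) = (26387 + 30147)/(-47306 + 33536) = 56534/(-13770) = 56534*(-1/13770) = -28267/6885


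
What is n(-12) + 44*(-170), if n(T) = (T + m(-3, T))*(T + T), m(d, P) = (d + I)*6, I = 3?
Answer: -7192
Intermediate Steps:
m(d, P) = 18 + 6*d (m(d, P) = (d + 3)*6 = (3 + d)*6 = 18 + 6*d)
n(T) = 2*T² (n(T) = (T + (18 + 6*(-3)))*(T + T) = (T + (18 - 18))*(2*T) = (T + 0)*(2*T) = T*(2*T) = 2*T²)
n(-12) + 44*(-170) = 2*(-12)² + 44*(-170) = 2*144 - 7480 = 288 - 7480 = -7192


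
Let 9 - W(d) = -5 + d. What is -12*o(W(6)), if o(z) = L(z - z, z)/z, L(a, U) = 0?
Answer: 0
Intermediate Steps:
W(d) = 14 - d (W(d) = 9 - (-5 + d) = 9 + (5 - d) = 14 - d)
o(z) = 0 (o(z) = 0/z = 0)
-12*o(W(6)) = -12*0 = 0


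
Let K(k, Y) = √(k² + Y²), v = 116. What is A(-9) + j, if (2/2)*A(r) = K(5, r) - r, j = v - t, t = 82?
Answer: 43 + √106 ≈ 53.296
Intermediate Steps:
K(k, Y) = √(Y² + k²)
j = 34 (j = 116 - 1*82 = 116 - 82 = 34)
A(r) = √(25 + r²) - r (A(r) = √(r² + 5²) - r = √(r² + 25) - r = √(25 + r²) - r)
A(-9) + j = (√(25 + (-9)²) - 1*(-9)) + 34 = (√(25 + 81) + 9) + 34 = (√106 + 9) + 34 = (9 + √106) + 34 = 43 + √106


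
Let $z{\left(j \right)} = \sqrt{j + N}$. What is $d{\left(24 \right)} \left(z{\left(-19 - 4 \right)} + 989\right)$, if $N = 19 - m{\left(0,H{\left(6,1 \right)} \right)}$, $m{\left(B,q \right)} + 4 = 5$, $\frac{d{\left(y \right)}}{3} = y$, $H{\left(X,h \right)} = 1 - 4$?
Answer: $71208 + 72 i \sqrt{5} \approx 71208.0 + 161.0 i$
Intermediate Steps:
$H{\left(X,h \right)} = -3$
$d{\left(y \right)} = 3 y$
$m{\left(B,q \right)} = 1$ ($m{\left(B,q \right)} = -4 + 5 = 1$)
$N = 18$ ($N = 19 - 1 = 18$)
$z{\left(j \right)} = \sqrt{18 + j}$ ($z{\left(j \right)} = \sqrt{j + 18} = \sqrt{18 + j}$)
$d{\left(24 \right)} \left(z{\left(-19 - 4 \right)} + 989\right) = 3 \cdot 24 \left(\sqrt{18 - 23} + 989\right) = 72 \left(\sqrt{18 - 23} + 989\right) = 72 \left(\sqrt{-5} + 989\right) = 72 \left(i \sqrt{5} + 989\right) = 72 \left(989 + i \sqrt{5}\right) = 71208 + 72 i \sqrt{5}$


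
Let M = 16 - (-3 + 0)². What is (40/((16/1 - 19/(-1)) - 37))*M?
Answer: -140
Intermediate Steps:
M = 7 (M = 16 - 1*(-3)² = 16 - 1*9 = 16 - 9 = 7)
(40/((16/1 - 19/(-1)) - 37))*M = (40/((16/1 - 19/(-1)) - 37))*7 = (40/((16*1 - 19*(-1)) - 37))*7 = (40/((16 + 19) - 37))*7 = (40/(35 - 37))*7 = (40/(-2))*7 = (40*(-½))*7 = -20*7 = -140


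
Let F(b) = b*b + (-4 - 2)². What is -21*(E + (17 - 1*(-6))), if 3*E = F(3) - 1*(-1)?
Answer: -805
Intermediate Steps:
F(b) = 36 + b² (F(b) = b² + (-6)² = b² + 36 = 36 + b²)
E = 46/3 (E = ((36 + 3²) - 1*(-1))/3 = ((36 + 9) + 1)/3 = (45 + 1)/3 = (⅓)*46 = 46/3 ≈ 15.333)
-21*(E + (17 - 1*(-6))) = -21*(46/3 + (17 - 1*(-6))) = -21*(46/3 + (17 + 6)) = -21*(46/3 + 23) = -21*115/3 = -805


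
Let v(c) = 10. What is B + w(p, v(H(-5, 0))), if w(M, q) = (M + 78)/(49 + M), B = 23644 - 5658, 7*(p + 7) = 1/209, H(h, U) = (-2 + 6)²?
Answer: 1105289616/61447 ≈ 17988.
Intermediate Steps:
H(h, U) = 16 (H(h, U) = 4² = 16)
p = -10240/1463 (p = -7 + (⅐)/209 = -7 + (⅐)*(1/209) = -7 + 1/1463 = -10240/1463 ≈ -6.9993)
B = 17986
w(M, q) = (78 + M)/(49 + M)
B + w(p, v(H(-5, 0))) = 17986 + (78 - 10240/1463)/(49 - 10240/1463) = 17986 + (103874/1463)/(61447/1463) = 17986 + (1463/61447)*(103874/1463) = 17986 + 103874/61447 = 1105289616/61447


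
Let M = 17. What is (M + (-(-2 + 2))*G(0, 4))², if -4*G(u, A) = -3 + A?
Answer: 289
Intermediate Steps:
G(u, A) = ¾ - A/4 (G(u, A) = -(-3 + A)/4 = ¾ - A/4)
(M + (-(-2 + 2))*G(0, 4))² = (17 + (-(-2 + 2))*(¾ - ¼*4))² = (17 + (-1*0)*(¾ - 1))² = (17 + 0*(-¼))² = (17 + 0)² = 17² = 289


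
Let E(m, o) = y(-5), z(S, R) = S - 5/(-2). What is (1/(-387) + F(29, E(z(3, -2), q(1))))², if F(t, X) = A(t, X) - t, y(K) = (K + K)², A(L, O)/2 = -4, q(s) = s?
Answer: 205062400/149769 ≈ 1369.2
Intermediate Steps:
A(L, O) = -8 (A(L, O) = 2*(-4) = -8)
y(K) = 4*K² (y(K) = (2*K)² = 4*K²)
z(S, R) = 5/2 + S (z(S, R) = S - 5*(-½) = S + 5/2 = 5/2 + S)
E(m, o) = 100 (E(m, o) = 4*(-5)² = 4*25 = 100)
F(t, X) = -8 - t
(1/(-387) + F(29, E(z(3, -2), q(1))))² = (1/(-387) + (-8 - 1*29))² = (-1/387 + (-8 - 29))² = (-1/387 - 37)² = (-14320/387)² = 205062400/149769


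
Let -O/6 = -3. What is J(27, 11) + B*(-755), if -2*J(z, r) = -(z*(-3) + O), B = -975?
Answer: 1472187/2 ≈ 7.3609e+5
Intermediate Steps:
O = 18 (O = -6*(-3) = 18)
J(z, r) = 9 - 3*z/2 (J(z, r) = -(-1)*(z*(-3) + 18)/2 = -(-1)*(-3*z + 18)/2 = -(-1)*(18 - 3*z)/2 = -(-18 + 3*z)/2 = 9 - 3*z/2)
J(27, 11) + B*(-755) = (9 - 3/2*27) - 975*(-755) = (9 - 81/2) + 736125 = -63/2 + 736125 = 1472187/2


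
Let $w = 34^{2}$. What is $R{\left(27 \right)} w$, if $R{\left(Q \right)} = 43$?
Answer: $49708$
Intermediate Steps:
$w = 1156$
$R{\left(27 \right)} w = 43 \cdot 1156 = 49708$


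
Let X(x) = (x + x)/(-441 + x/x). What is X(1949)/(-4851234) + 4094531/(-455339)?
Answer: -4369975272820169/485970328431720 ≈ -8.9923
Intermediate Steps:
X(x) = -x/220 (X(x) = (2*x)/(-441 + 1) = (2*x)/(-440) = (2*x)*(-1/440) = -x/220)
X(1949)/(-4851234) + 4094531/(-455339) = -1/220*1949/(-4851234) + 4094531/(-455339) = -1949/220*(-1/4851234) + 4094531*(-1/455339) = 1949/1067271480 - 4094531/455339 = -4369975272820169/485970328431720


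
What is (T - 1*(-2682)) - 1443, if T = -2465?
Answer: -1226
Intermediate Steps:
(T - 1*(-2682)) - 1443 = (-2465 - 1*(-2682)) - 1443 = (-2465 + 2682) - 1443 = 217 - 1443 = -1226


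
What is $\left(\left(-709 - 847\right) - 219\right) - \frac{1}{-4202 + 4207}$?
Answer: $- \frac{8876}{5} \approx -1775.2$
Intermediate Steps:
$\left(\left(-709 - 847\right) - 219\right) - \frac{1}{-4202 + 4207} = \left(\left(-709 - 847\right) - 219\right) - \frac{1}{5} = \left(-1556 - 219\right) - \frac{1}{5} = -1775 - \frac{1}{5} = - \frac{8876}{5}$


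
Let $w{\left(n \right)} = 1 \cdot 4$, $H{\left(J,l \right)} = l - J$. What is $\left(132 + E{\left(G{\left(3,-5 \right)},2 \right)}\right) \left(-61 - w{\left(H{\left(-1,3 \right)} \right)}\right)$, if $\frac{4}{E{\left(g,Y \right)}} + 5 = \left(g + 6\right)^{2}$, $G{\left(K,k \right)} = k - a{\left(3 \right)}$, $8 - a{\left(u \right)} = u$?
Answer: $- \frac{94640}{11} \approx -8603.6$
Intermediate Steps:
$a{\left(u \right)} = 8 - u$
$w{\left(n \right)} = 4$
$G{\left(K,k \right)} = -5 + k$ ($G{\left(K,k \right)} = k - \left(8 - 3\right) = k - 5 = -5 + k$)
$E{\left(g,Y \right)} = \frac{4}{-5 + \left(6 + g\right)^{2}}$ ($E{\left(g,Y \right)} = \frac{4}{-5 + \left(g + 6\right)^{2}} = \frac{4}{-5 + \left(6 + g\right)^{2}}$)
$\left(132 + E{\left(G{\left(3,-5 \right)},2 \right)}\right) \left(-61 - w{\left(H{\left(-1,3 \right)} \right)}\right) = \left(132 + \frac{4}{-5 + \left(6 - 10\right)^{2}}\right) \left(-61 - 4\right) = \left(132 + \frac{4}{-5 + \left(-4\right)^{2}}\right) \left(-65\right) = \left(132 + \frac{4}{-5 + 16}\right) \left(-65\right) = \left(132 + \frac{4}{11}\right) \left(-65\right) = \frac{1456}{11} \left(-65\right) = - \frac{94640}{11}$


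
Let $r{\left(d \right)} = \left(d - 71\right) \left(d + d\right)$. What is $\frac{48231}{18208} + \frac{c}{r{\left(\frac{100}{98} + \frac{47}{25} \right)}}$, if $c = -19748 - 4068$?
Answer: $\frac{169831199315273}{2698410724064} \approx 62.938$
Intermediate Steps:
$c = -23816$
$r{\left(d \right)} = 2 d \left(-71 + d\right)$ ($r{\left(d \right)} = \left(-71 + d\right) 2 d = 2 d \left(-71 + d\right)$)
$\frac{48231}{18208} + \frac{c}{r{\left(\frac{100}{98} + \frac{47}{25} \right)}} = \frac{48231}{18208} - \frac{23816}{2 \left(\frac{100}{98} + \frac{47}{25}\right) \left(-71 + \left(\frac{100}{98} + \frac{47}{25}\right)\right)} = 48231 \cdot \frac{1}{18208} - \frac{23816}{2 \left(100 \cdot \frac{1}{98} + 47 \cdot \frac{1}{25}\right) \left(-71 + \left(100 \cdot \frac{1}{98} + 47 \cdot \frac{1}{25}\right)\right)} = \frac{48231}{18208} - \frac{23816}{2 \left(\frac{50}{49} + \frac{47}{25}\right) \left(-71 + \left(\frac{50}{49} + \frac{47}{25}\right)\right)} = \frac{48231}{18208} - \frac{23816}{2 \cdot \frac{3553}{1225} \left(-71 + \frac{3553}{1225}\right)} = \frac{48231}{18208} - \frac{23816}{2 \cdot \frac{3553}{1225} \left(- \frac{83422}{1225}\right)} = \frac{48231}{18208} - \frac{23816}{- \frac{592796732}{1500625}} = \frac{48231}{18208} - - \frac{8934721250}{148199183} = \frac{48231}{18208} + \frac{8934721250}{148199183} = \frac{169831199315273}{2698410724064}$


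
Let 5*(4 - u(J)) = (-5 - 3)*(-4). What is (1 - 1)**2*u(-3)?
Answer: 0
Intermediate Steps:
u(J) = -12/5 (u(J) = 4 - (-5 - 3)*(-4)/5 = 4 - (-8)*(-4)/5 = 4 - 1/5*32 = 4 - 32/5 = -12/5)
(1 - 1)**2*u(-3) = (1 - 1)**2*(-12/5) = 0**2*(-12/5) = 0*(-12/5) = 0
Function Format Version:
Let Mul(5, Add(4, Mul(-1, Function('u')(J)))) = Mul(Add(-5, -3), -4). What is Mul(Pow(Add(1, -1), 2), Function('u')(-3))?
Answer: 0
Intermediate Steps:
Function('u')(J) = Rational(-12, 5) (Function('u')(J) = Add(4, Mul(Rational(-1, 5), Mul(Add(-5, -3), -4))) = Add(4, Mul(Rational(-1, 5), Mul(-8, -4))) = Add(4, Mul(Rational(-1, 5), 32)) = Add(4, Rational(-32, 5)) = Rational(-12, 5))
Mul(Pow(Add(1, -1), 2), Function('u')(-3)) = Mul(Pow(Add(1, -1), 2), Rational(-12, 5)) = Mul(Pow(0, 2), Rational(-12, 5)) = Mul(0, Rational(-12, 5)) = 0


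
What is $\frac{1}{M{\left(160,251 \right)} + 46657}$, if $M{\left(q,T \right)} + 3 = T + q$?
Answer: $\frac{1}{47065} \approx 2.1247 \cdot 10^{-5}$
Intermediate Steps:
$M{\left(q,T \right)} = -3 + T + q$ ($M{\left(q,T \right)} = -3 + \left(T + q\right) = -3 + T + q$)
$\frac{1}{M{\left(160,251 \right)} + 46657} = \frac{1}{\left(-3 + 251 + 160\right) + 46657} = \frac{1}{408 + 46657} = \frac{1}{47065}$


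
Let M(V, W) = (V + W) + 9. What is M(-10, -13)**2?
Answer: 196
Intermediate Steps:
M(V, W) = 9 + V + W
M(-10, -13)**2 = (9 - 10 - 13)**2 = (-14)**2 = 196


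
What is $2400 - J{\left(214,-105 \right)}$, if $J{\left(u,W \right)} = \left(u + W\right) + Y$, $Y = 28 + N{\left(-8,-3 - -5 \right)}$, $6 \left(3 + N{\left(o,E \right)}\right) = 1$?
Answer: $\frac{13595}{6} \approx 2265.8$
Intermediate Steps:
$N{\left(o,E \right)} = - \frac{17}{6}$ ($N{\left(o,E \right)} = -3 + \frac{1}{6} \cdot 1 = -3 + \frac{1}{6} = - \frac{17}{6}$)
$Y = \frac{151}{6}$ ($Y = 28 - \frac{17}{6} = \frac{151}{6} \approx 25.167$)
$J{\left(u,W \right)} = \frac{151}{6} + W + u$ ($J{\left(u,W \right)} = \left(u + W\right) + \frac{151}{6} = \left(W + u\right) + \frac{151}{6} = \frac{151}{6} + W + u$)
$2400 - J{\left(214,-105 \right)} = 2400 - \left(\frac{151}{6} - 105 + 214\right) = 2400 - \frac{805}{6} = \frac{13595}{6}$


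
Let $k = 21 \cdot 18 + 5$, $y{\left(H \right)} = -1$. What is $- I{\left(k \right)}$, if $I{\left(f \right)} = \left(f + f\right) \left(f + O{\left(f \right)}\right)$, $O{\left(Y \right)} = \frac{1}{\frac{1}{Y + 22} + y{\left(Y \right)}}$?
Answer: $- \frac{59107241}{202} \approx -2.9261 \cdot 10^{5}$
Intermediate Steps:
$k = 383$ ($k = 378 + 5 = 383$)
$O{\left(Y \right)} = \frac{1}{-1 + \frac{1}{22 + Y}}$ ($O{\left(Y \right)} = \frac{1}{\frac{1}{Y + 22} - 1} = \frac{1}{\frac{1}{22 + Y} - 1} = \frac{1}{-1 + \frac{1}{22 + Y}}$)
$I{\left(f \right)} = 2 f \left(f + \frac{22 + f}{-21 - f}\right)$ ($I{\left(f \right)} = \left(f + f\right) \left(f + \frac{22 + f}{-21 - f}\right) = 2 f \left(f + \frac{22 + f}{-21 - f}\right)$)
$- I{\left(k \right)} = - \frac{2 \cdot 383 \left(-22 + 383^{2} + 20 \cdot 383\right)}{21 + 383} = - \frac{2 \cdot 383 \left(-22 + 146689 + 7660\right)}{404} = - \frac{2 \cdot 383 \cdot 154327}{404} = \left(-1\right) \frac{59107241}{202} = - \frac{59107241}{202}$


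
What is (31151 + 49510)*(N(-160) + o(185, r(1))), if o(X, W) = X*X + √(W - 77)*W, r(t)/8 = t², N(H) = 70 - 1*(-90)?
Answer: 2773528485 + 645288*I*√69 ≈ 2.7735e+9 + 5.3602e+6*I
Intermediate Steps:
N(H) = 160 (N(H) = 70 + 90 = 160)
r(t) = 8*t²
o(X, W) = X² + W*√(-77 + W) (o(X, W) = X² + √(-77 + W)*W = X² + W*√(-77 + W))
(31151 + 49510)*(N(-160) + o(185, r(1))) = (31151 + 49510)*(160 + (185² + (8*1²)*√(-77 + 8*1²))) = 80661*(160 + (34225 + (8*1)*√(-77 + 8*1))) = 80661*(160 + (34225 + 8*√(-77 + 8))) = 80661*(160 + (34225 + 8*√(-69))) = 80661*(160 + (34225 + 8*(I*√69))) = 80661*(160 + (34225 + 8*I*√69)) = 80661*(34385 + 8*I*√69) = 2773528485 + 645288*I*√69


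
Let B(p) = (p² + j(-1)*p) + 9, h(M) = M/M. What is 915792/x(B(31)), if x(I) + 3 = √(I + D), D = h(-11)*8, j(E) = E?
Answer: 1373688/469 + 457896*√947/469 ≈ 32974.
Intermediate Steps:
h(M) = 1
D = 8 (D = 1*8 = 8)
B(p) = 9 + p² - p (B(p) = (p² - p) + 9 = 9 + p² - p)
x(I) = -3 + √(8 + I) (x(I) = -3 + √(I + 8) = -3 + √(8 + I))
915792/x(B(31)) = 915792/(-3 + √(8 + (9 + 31² - 1*31))) = 915792/(-3 + √(8 + (9 + 961 - 31))) = 915792/(-3 + √(8 + 939)) = 915792/(-3 + √947)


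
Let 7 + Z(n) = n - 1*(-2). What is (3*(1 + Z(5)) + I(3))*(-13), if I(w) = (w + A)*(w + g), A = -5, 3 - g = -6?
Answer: 273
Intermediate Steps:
g = 9 (g = 3 - 1*(-6) = 3 + 6 = 9)
Z(n) = -5 + n (Z(n) = -7 + (n - 1*(-2)) = -7 + (n + 2) = -7 + (2 + n) = -5 + n)
I(w) = (-5 + w)*(9 + w) (I(w) = (w - 5)*(w + 9) = (-5 + w)*(9 + w))
(3*(1 + Z(5)) + I(3))*(-13) = (3*(1 + (-5 + 5)) + (-45 + 3² + 4*3))*(-13) = (3*(1 + 0) + (-45 + 9 + 12))*(-13) = (3*1 - 24)*(-13) = (3 - 24)*(-13) = -21*(-13) = 273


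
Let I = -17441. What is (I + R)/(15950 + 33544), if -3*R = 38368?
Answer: -90691/148482 ≈ -0.61079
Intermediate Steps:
R = -38368/3 (R = -⅓*38368 = -38368/3 ≈ -12789.)
(I + R)/(15950 + 33544) = (-17441 - 38368/3)/(15950 + 33544) = -90691/3/49494 = -90691/3*1/49494 = -90691/148482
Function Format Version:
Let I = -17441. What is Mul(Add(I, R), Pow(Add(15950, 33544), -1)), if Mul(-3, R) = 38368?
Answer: Rational(-90691, 148482) ≈ -0.61079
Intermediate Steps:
R = Rational(-38368, 3) (R = Mul(Rational(-1, 3), 38368) = Rational(-38368, 3) ≈ -12789.)
Mul(Add(I, R), Pow(Add(15950, 33544), -1)) = Mul(Add(-17441, Rational(-38368, 3)), Pow(Add(15950, 33544), -1)) = Mul(Rational(-90691, 3), Pow(49494, -1)) = Mul(Rational(-90691, 3), Rational(1, 49494)) = Rational(-90691, 148482)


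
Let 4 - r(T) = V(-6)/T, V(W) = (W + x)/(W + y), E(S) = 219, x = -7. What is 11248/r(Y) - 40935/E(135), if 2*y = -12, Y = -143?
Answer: 101167523/38617 ≈ 2619.8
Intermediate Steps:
y = -6 (y = (½)*(-12) = -6)
V(W) = (-7 + W)/(-6 + W) (V(W) = (W - 7)/(W - 6) = (-7 + W)/(-6 + W))
r(T) = 4 - 13/(12*T) (r(T) = 4 - (-7 - 6)/(-6 - 6)/T = 4 - -13/(-12)/T = 4 - (-1/12*(-13))/T = 4 - 13/(12*T))
11248/r(Y) - 40935/E(135) = 11248/(4 - 13/12/(-143)) - 40935/219 = 11248/(4 - 13/12*(-1/143)) - 40935*1/219 = 11248/(4 + 1/132) - 13645/73 = 11248/(529/132) - 13645/73 = 11248*(132/529) - 13645/73 = 1484736/529 - 13645/73 = 101167523/38617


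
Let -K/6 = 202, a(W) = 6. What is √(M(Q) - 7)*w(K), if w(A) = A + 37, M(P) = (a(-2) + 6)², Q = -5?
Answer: -1175*√137 ≈ -13753.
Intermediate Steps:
M(P) = 144 (M(P) = (6 + 6)² = 12² = 144)
K = -1212 (K = -6*202 = -1212)
w(A) = 37 + A
√(M(Q) - 7)*w(K) = √(144 - 7)*(37 - 1212) = √137*(-1175) = -1175*√137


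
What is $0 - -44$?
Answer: $44$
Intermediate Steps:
$0 - -44 = 0 + 44 = 44$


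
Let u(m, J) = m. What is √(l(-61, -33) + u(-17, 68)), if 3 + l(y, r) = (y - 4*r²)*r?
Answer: √145741 ≈ 381.76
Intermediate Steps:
l(y, r) = -3 + r*(y - 4*r²) (l(y, r) = -3 + (y - 4*r²)*r = -3 + r*(y - 4*r²))
√(l(-61, -33) + u(-17, 68)) = √((-3 - 4*(-33)³ - 33*(-61)) - 17) = √((-3 - 4*(-35937) + 2013) - 17) = √((-3 + 143748 + 2013) - 17) = √(145758 - 17) = √145741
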